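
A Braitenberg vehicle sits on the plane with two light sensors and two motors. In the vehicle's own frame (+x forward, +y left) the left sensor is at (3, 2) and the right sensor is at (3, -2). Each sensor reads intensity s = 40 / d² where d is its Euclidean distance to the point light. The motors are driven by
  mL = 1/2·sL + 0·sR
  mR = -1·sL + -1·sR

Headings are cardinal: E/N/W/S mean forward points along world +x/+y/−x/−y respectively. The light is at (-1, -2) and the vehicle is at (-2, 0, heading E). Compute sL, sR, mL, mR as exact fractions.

2 10 1 -12

left sensor world pos  = (1, 2); dL² = 20
right sensor world pos = (1, -2); dR² = 4
sL = 40/20 = 2
sR = 40/4 = 10
mL = 1/2·sL + 0·sR = 1
mR = -1·sL + -1·sR = -12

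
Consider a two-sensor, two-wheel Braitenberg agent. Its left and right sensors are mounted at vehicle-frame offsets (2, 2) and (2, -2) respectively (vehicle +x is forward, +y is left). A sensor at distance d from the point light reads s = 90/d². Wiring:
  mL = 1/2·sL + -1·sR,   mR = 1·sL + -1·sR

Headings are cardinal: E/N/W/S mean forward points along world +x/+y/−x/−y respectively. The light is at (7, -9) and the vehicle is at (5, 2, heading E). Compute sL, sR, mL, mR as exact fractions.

left sensor world pos  = (7, 4); dL² = 169
right sensor world pos = (7, 0); dR² = 81
sL = 90/169 = 90/169
sR = 90/81 = 10/9
mL = 1/2·sL + -1·sR = -1285/1521
mR = 1·sL + -1·sR = -880/1521

90/169 10/9 -1285/1521 -880/1521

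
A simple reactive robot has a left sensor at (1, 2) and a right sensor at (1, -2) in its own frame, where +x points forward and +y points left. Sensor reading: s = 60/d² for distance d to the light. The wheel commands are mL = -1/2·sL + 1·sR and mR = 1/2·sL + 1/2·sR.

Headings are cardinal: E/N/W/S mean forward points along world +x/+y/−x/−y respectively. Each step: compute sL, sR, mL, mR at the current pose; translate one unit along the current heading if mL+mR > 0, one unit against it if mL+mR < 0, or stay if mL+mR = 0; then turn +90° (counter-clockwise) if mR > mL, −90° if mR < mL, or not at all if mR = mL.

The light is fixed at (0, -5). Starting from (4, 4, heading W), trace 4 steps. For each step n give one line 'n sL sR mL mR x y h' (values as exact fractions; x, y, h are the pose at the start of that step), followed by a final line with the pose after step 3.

0 30/29 6/13 -21/377 282/377 4 4 W
1 60/89 12/13 678/1157 924/1157 3 4 S
2 15/29 15/13 675/754 315/377 3 3 E
3 12/17 60/53 702/901 828/901 4 3 S
final 4 2 E

n=0: pose=(4,4,W); sL=30/29, sR=6/13; mL=-21/377, mR=282/377; mL+mR=9/13 → advance +1; mR−mL=303/377 → turn +1·90°
n=1: pose=(3,4,S); sL=60/89, sR=12/13; mL=678/1157, mR=924/1157; mL+mR=18/13 → advance +1; mR−mL=246/1157 → turn +1·90°
n=2: pose=(3,3,E); sL=15/29, sR=15/13; mL=675/754, mR=315/377; mL+mR=45/26 → advance +1; mR−mL=-45/754 → turn -1·90°
n=3: pose=(4,3,S); sL=12/17, sR=60/53; mL=702/901, mR=828/901; mL+mR=90/53 → advance +1; mR−mL=126/901 → turn +1·90°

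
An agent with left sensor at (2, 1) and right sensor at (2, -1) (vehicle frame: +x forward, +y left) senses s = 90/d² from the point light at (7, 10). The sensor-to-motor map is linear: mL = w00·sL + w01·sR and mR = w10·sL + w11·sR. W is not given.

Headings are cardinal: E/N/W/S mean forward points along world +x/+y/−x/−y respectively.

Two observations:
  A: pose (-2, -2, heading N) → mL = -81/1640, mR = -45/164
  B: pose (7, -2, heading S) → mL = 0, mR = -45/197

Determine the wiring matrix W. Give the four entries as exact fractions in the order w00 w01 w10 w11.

1/2 -1/2 0 -1/2

obs A: pose=(-2,-2,N) → sL=9/20, sR=45/82, mL=-81/1640, mR=-45/164
obs B: pose=(7,-2,S) → sL=90/197, sR=90/197, mL=0, mR=-45/197
sensor matrix S = [[9/20, 45/82], [90/197, 90/197]]; det S = -729/16154
solve [mL_A; mL_B] = S·[w00; w01] and [mR_A; mR_B] = S·[w10; w11]:
  w00 = 1/2, w01 = -1/2, w10 = 0, w11 = -1/2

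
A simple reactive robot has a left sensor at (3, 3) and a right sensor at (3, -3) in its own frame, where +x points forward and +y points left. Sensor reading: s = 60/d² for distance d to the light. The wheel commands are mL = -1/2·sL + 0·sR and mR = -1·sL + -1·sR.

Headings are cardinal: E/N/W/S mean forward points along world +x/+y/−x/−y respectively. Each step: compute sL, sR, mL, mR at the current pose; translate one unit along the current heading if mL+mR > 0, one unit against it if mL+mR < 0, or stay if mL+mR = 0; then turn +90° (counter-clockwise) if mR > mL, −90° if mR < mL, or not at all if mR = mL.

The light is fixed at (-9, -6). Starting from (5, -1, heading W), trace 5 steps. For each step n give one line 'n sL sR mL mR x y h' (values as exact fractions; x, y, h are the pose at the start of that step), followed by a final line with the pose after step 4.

0 12/25 12/37 -6/25 -744/925 5 -1 W
1 15/52 15/97 -15/104 -2235/5044 6 -1 N
2 60/373 12/65 -30/373 -8376/24245 6 -2 E
3 6/29 30/61 -3/29 -1236/1769 5 -2 S
4 12/25 12/37 -6/25 -744/925 5 -1 W
final 6 -1 N

n=0: pose=(5,-1,W); sL=12/25, sR=12/37; mL=-6/25, mR=-744/925; mL+mR=-966/925 → advance -1; mR−mL=-522/925 → turn -1·90°
n=1: pose=(6,-1,N); sL=15/52, sR=15/97; mL=-15/104, mR=-2235/5044; mL+mR=-5925/10088 → advance -1; mR−mL=-3015/10088 → turn -1·90°
n=2: pose=(6,-2,E); sL=60/373, sR=12/65; mL=-30/373, mR=-8376/24245; mL+mR=-10326/24245 → advance -1; mR−mL=-6426/24245 → turn -1·90°
n=3: pose=(5,-2,S); sL=6/29, sR=30/61; mL=-3/29, mR=-1236/1769; mL+mR=-1419/1769 → advance -1; mR−mL=-1053/1769 → turn -1·90°
n=4: pose=(5,-1,W); sL=12/25, sR=12/37; mL=-6/25, mR=-744/925; mL+mR=-966/925 → advance -1; mR−mL=-522/925 → turn -1·90°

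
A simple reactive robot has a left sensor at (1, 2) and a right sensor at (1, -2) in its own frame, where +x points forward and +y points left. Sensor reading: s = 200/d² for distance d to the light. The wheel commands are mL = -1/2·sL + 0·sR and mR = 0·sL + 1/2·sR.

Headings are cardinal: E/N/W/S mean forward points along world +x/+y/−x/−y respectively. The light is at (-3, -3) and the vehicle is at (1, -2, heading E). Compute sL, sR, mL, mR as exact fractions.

left sensor world pos  = (2, 0); dL² = 34
right sensor world pos = (2, -4); dR² = 26
sL = 200/34 = 100/17
sR = 200/26 = 100/13
mL = -1/2·sL + 0·sR = -50/17
mR = 0·sL + 1/2·sR = 50/13

100/17 100/13 -50/17 50/13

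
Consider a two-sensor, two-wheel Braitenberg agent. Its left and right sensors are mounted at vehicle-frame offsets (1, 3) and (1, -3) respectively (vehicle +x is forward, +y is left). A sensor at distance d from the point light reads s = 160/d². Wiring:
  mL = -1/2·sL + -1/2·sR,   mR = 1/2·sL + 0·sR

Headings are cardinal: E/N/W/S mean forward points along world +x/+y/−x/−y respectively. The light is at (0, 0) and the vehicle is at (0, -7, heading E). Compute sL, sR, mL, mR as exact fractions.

160/17 160/101 -9440/1717 80/17

left sensor world pos  = (1, -4); dL² = 17
right sensor world pos = (1, -10); dR² = 101
sL = 160/17 = 160/17
sR = 160/101 = 160/101
mL = -1/2·sL + -1/2·sR = -9440/1717
mR = 1/2·sL + 0·sR = 80/17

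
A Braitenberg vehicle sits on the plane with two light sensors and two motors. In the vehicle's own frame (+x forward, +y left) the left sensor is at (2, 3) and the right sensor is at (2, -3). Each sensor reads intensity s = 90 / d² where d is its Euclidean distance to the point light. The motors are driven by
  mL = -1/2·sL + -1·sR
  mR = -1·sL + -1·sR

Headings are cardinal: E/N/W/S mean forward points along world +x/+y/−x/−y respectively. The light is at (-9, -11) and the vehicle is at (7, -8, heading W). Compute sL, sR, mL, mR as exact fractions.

left sensor world pos  = (5, -11); dL² = 196
right sensor world pos = (5, -5); dR² = 232
sL = 90/196 = 45/98
sR = 90/232 = 45/116
mL = -1/2·sL + -1·sR = -1755/2842
mR = -1·sL + -1·sR = -4815/5684

45/98 45/116 -1755/2842 -4815/5684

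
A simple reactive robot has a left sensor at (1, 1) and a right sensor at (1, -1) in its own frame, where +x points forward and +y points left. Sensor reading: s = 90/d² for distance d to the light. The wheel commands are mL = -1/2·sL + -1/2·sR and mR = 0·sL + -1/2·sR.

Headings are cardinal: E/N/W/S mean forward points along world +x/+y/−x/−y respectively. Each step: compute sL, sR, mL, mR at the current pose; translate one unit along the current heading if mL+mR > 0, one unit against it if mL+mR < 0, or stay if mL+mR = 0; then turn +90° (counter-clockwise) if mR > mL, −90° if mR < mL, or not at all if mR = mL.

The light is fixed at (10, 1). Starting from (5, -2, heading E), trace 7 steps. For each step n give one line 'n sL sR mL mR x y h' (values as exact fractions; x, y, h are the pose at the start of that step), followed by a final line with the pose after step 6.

n=0: pose=(5,-2,E); sL=9/2, sR=45/16; mL=-117/32, mR=-45/32; mL+mR=-81/16 → advance -1; mR−mL=9/4 → turn +1·90°
n=1: pose=(4,-2,N); sL=90/53, sR=90/29; mL=-3690/1537, mR=-45/29; mL+mR=-6075/1537 → advance -1; mR−mL=45/53 → turn +1·90°
n=2: pose=(4,-3,W); sL=45/37, sR=45/29; mL=-1485/1073, mR=-45/58; mL+mR=-4635/2146 → advance -1; mR−mL=45/74 → turn +1·90°
n=3: pose=(5,-3,S); sL=90/41, sR=90/61; mL=-4590/2501, mR=-45/61; mL+mR=-6435/2501 → advance -1; mR−mL=45/41 → turn +1·90°
n=4: pose=(5,-2,E); sL=9/2, sR=45/16; mL=-117/32, mR=-45/32; mL+mR=-81/16 → advance -1; mR−mL=9/4 → turn +1·90°
n=5: pose=(4,-2,N); sL=90/53, sR=90/29; mL=-3690/1537, mR=-45/29; mL+mR=-6075/1537 → advance -1; mR−mL=45/53 → turn +1·90°
n=6: pose=(4,-3,W); sL=45/37, sR=45/29; mL=-1485/1073, mR=-45/58; mL+mR=-4635/2146 → advance -1; mR−mL=45/74 → turn +1·90°

0 9/2 45/16 -117/32 -45/32 5 -2 E
1 90/53 90/29 -3690/1537 -45/29 4 -2 N
2 45/37 45/29 -1485/1073 -45/58 4 -3 W
3 90/41 90/61 -4590/2501 -45/61 5 -3 S
4 9/2 45/16 -117/32 -45/32 5 -2 E
5 90/53 90/29 -3690/1537 -45/29 4 -2 N
6 45/37 45/29 -1485/1073 -45/58 4 -3 W
final 5 -3 S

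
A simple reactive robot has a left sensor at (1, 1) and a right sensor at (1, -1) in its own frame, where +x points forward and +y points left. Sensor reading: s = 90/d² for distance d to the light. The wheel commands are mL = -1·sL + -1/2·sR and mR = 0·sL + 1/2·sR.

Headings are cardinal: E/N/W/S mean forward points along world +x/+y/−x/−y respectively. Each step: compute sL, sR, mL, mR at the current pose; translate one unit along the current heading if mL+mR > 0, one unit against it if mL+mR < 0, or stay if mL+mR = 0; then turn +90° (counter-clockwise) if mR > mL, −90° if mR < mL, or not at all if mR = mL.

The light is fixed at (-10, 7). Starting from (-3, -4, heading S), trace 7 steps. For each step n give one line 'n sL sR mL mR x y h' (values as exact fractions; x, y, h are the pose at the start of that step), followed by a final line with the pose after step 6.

0 45/104 1/2 -71/104 1/4 -3 -4 S
1 18/29 18/37 -927/1073 9/37 -3 -3 E
2 45/53 9/13 -1647/1378 9/26 -4 -3 N
3 90/169 18/25 -3771/4225 9/25 -4 -4 W
4 45/104 1/2 -71/104 1/4 -3 -4 S
5 18/29 18/37 -927/1073 9/37 -3 -3 E
6 45/53 9/13 -1647/1378 9/26 -4 -3 N
final -4 -4 W

n=0: pose=(-3,-4,S); sL=45/104, sR=1/2; mL=-71/104, mR=1/4; mL+mR=-45/104 → advance -1; mR−mL=97/104 → turn +1·90°
n=1: pose=(-3,-3,E); sL=18/29, sR=18/37; mL=-927/1073, mR=9/37; mL+mR=-18/29 → advance -1; mR−mL=1188/1073 → turn +1·90°
n=2: pose=(-4,-3,N); sL=45/53, sR=9/13; mL=-1647/1378, mR=9/26; mL+mR=-45/53 → advance -1; mR−mL=1062/689 → turn +1·90°
n=3: pose=(-4,-4,W); sL=90/169, sR=18/25; mL=-3771/4225, mR=9/25; mL+mR=-90/169 → advance -1; mR−mL=5292/4225 → turn +1·90°
n=4: pose=(-3,-4,S); sL=45/104, sR=1/2; mL=-71/104, mR=1/4; mL+mR=-45/104 → advance -1; mR−mL=97/104 → turn +1·90°
n=5: pose=(-3,-3,E); sL=18/29, sR=18/37; mL=-927/1073, mR=9/37; mL+mR=-18/29 → advance -1; mR−mL=1188/1073 → turn +1·90°
n=6: pose=(-4,-3,N); sL=45/53, sR=9/13; mL=-1647/1378, mR=9/26; mL+mR=-45/53 → advance -1; mR−mL=1062/689 → turn +1·90°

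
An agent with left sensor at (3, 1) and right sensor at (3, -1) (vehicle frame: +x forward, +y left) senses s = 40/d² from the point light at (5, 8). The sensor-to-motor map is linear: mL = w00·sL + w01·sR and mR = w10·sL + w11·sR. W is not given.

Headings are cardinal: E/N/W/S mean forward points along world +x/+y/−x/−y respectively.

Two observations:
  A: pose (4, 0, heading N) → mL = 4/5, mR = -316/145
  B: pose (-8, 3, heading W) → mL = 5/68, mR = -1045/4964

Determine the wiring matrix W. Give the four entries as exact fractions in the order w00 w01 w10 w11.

obs A: pose=(4,0,N) → sL=40/29, sR=8/5, mL=4/5, mR=-316/145
obs B: pose=(-8,3,W) → sL=10/73, sR=5/34, mL=5/68, mR=-1045/4964
sensor matrix S = [[40/29, 8/5], [10/73, 5/34]]; det S = -588/35989
solve [mL_A; mL_B] = S·[w00; w01] and [mR_A; mR_B] = S·[w10; w11]:
  w00 = 0, w01 = 1/2, w10 = -1, w11 = -1/2

0 1/2 -1 -1/2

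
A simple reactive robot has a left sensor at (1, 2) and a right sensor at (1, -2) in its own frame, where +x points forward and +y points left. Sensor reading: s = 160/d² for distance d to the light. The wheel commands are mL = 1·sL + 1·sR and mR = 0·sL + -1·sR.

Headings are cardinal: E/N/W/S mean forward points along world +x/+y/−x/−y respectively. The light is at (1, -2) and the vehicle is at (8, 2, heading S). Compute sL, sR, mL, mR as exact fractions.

left sensor world pos  = (10, 1); dL² = 90
right sensor world pos = (6, 1); dR² = 34
sL = 160/90 = 16/9
sR = 160/34 = 80/17
mL = 1·sL + 1·sR = 992/153
mR = 0·sL + -1·sR = -80/17

16/9 80/17 992/153 -80/17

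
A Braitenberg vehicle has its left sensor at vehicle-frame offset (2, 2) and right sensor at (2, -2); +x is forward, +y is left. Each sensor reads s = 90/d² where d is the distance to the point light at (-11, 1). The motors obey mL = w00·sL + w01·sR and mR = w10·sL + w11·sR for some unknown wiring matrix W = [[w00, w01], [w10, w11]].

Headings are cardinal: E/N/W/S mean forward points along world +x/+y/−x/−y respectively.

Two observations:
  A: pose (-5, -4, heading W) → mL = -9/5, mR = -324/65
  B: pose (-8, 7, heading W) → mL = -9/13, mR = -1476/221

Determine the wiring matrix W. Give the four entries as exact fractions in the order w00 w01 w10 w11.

0 -1/2 -1 -1

obs A: pose=(-5,-4,W) → sL=18/13, sR=18/5, mL=-9/5, mR=-324/65
obs B: pose=(-8,7,W) → sL=90/17, sR=18/13, mL=-9/13, mR=-1476/221
sensor matrix S = [[18/13, 18/5], [90/17, 18/13]]; det S = -49248/2873
solve [mL_A; mL_B] = S·[w00; w01] and [mR_A; mR_B] = S·[w10; w11]:
  w00 = 0, w01 = -1/2, w10 = -1, w11 = -1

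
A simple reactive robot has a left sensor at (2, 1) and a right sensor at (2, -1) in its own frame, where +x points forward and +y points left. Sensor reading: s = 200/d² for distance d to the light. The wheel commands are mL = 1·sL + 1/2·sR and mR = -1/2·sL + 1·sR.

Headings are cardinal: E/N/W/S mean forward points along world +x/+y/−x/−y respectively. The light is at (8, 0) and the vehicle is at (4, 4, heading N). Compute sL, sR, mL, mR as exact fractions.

left sensor world pos  = (3, 6); dL² = 61
right sensor world pos = (5, 6); dR² = 45
sL = 200/61 = 200/61
sR = 200/45 = 40/9
mL = 1·sL + 1/2·sR = 3020/549
mR = -1/2·sL + 1·sR = 1540/549

200/61 40/9 3020/549 1540/549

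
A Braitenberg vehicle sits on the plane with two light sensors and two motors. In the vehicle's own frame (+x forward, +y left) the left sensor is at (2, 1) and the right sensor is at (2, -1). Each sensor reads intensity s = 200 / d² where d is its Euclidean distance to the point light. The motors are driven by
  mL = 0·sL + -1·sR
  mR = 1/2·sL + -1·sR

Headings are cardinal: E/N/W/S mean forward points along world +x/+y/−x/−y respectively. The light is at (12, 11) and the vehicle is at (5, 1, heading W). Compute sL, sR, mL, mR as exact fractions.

100/101 100/81 -100/81 -6050/8181

left sensor world pos  = (3, 0); dL² = 202
right sensor world pos = (3, 2); dR² = 162
sL = 200/202 = 100/101
sR = 200/162 = 100/81
mL = 0·sL + -1·sR = -100/81
mR = 1/2·sL + -1·sR = -6050/8181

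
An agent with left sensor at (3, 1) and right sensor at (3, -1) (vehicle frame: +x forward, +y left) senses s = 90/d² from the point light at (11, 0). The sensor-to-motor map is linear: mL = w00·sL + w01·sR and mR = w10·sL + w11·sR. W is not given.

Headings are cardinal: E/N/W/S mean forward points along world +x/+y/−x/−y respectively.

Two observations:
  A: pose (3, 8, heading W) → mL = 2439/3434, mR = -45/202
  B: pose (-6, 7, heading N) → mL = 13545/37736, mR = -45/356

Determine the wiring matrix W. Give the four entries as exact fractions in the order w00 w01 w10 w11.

1/2 1 0 -1/2

obs A: pose=(3,8,W) → sL=9/17, sR=45/101, mL=2439/3434, mR=-45/202
obs B: pose=(-6,7,N) → sL=45/212, sR=45/178, mL=13545/37736, mR=-45/356
sensor matrix S = [[9/17, 45/101], [45/212, 45/178]]; det S = 1272105/32396356
solve [mL_A; mL_B] = S·[w00; w01] and [mR_A; mR_B] = S·[w10; w11]:
  w00 = 1/2, w01 = 1, w10 = 0, w11 = -1/2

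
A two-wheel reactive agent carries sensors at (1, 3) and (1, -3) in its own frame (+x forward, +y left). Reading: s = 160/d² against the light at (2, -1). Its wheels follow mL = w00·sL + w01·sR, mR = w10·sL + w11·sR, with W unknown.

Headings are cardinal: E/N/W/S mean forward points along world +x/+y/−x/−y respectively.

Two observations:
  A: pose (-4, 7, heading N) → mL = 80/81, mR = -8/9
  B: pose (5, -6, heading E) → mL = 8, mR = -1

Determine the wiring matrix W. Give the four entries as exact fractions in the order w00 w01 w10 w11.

1 0 0 -1/2

obs A: pose=(-4,7,N) → sL=80/81, sR=16/9, mL=80/81, mR=-8/9
obs B: pose=(5,-6,E) → sL=8, sR=2, mL=8, mR=-1
sensor matrix S = [[80/81, 16/9], [8, 2]]; det S = -992/81
solve [mL_A; mL_B] = S·[w00; w01] and [mR_A; mR_B] = S·[w10; w11]:
  w00 = 1, w01 = 0, w10 = 0, w11 = -1/2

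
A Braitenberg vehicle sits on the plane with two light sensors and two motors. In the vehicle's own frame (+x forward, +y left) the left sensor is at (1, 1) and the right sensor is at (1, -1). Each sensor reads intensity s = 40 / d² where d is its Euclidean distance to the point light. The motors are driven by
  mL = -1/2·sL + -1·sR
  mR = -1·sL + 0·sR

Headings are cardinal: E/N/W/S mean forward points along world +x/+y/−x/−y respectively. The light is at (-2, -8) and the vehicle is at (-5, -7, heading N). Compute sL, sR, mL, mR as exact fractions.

left sensor world pos  = (-6, -6); dL² = 20
right sensor world pos = (-4, -6); dR² = 8
sL = 40/20 = 2
sR = 40/8 = 5
mL = -1/2·sL + -1·sR = -6
mR = -1·sL + 0·sR = -2

2 5 -6 -2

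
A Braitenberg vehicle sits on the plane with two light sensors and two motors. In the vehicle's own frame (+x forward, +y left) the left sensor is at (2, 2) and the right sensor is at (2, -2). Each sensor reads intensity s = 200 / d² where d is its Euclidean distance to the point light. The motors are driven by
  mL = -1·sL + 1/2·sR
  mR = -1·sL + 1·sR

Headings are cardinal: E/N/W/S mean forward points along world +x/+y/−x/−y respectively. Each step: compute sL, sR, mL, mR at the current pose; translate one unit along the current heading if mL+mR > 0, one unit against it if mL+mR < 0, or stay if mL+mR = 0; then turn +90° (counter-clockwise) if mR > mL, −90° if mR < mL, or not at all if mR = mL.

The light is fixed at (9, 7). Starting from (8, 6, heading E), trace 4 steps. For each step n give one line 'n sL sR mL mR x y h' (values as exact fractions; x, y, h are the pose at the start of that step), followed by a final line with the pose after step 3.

n=0: pose=(8,6,E); sL=100, sR=20; mL=-90, mR=-80; mL+mR=-170 → advance -1; mR−mL=10 → turn +1·90°
n=1: pose=(7,6,N); sL=200/17, sR=200; mL=1500/17, mR=3200/17; mL+mR=4700/17 → advance +1; mR−mL=100 → turn +1·90°
n=2: pose=(7,7,W); sL=10, sR=10; mL=-5, mR=0; mL+mR=-5 → advance -1; mR−mL=5 → turn +1·90°
n=3: pose=(8,7,S); sL=40, sR=200/13; mL=-420/13, mR=-320/13; mL+mR=-740/13 → advance -1; mR−mL=100/13 → turn +1·90°

0 100 20 -90 -80 8 6 E
1 200/17 200 1500/17 3200/17 7 6 N
2 10 10 -5 0 7 7 W
3 40 200/13 -420/13 -320/13 8 7 S
final 8 8 E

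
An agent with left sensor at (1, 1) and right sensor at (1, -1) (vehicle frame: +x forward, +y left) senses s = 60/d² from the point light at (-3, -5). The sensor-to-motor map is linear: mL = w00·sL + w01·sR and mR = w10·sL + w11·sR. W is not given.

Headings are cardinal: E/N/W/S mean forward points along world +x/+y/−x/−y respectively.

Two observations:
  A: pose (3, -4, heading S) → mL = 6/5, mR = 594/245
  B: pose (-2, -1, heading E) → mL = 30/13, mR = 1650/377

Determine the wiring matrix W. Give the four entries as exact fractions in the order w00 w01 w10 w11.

0 1/2 1 1/2

obs A: pose=(3,-4,S) → sL=60/49, sR=12/5, mL=6/5, mR=594/245
obs B: pose=(-2,-1,E) → sL=60/29, sR=60/13, mL=30/13, mR=1650/377
sensor matrix S = [[60/49, 12/5], [60/29, 60/13]]; det S = 12672/18473
solve [mL_A; mL_B] = S·[w00; w01] and [mR_A; mR_B] = S·[w10; w11]:
  w00 = 0, w01 = 1/2, w10 = 1, w11 = 1/2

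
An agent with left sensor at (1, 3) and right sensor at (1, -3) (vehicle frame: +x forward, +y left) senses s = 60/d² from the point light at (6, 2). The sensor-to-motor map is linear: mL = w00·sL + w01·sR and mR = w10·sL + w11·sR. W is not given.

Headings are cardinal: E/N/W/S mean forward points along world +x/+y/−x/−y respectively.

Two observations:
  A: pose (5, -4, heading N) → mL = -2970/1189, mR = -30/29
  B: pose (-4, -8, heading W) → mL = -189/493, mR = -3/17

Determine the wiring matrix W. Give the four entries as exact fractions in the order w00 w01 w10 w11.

obs A: pose=(5,-4,N) → sL=60/41, sR=60/29, mL=-2970/1189, mR=-30/29
obs B: pose=(-4,-8,W) → sL=6/29, sR=6/17, mL=-189/493, mR=-3/17
sensor matrix S = [[60/41, 60/29], [6/29, 6/17]]; det S = 51840/586177
solve [mL_A; mL_B] = S·[w00; w01] and [mR_A; mR_B] = S·[w10; w11]:
  w00 = -1, w01 = -1/2, w10 = 0, w11 = -1/2

-1 -1/2 0 -1/2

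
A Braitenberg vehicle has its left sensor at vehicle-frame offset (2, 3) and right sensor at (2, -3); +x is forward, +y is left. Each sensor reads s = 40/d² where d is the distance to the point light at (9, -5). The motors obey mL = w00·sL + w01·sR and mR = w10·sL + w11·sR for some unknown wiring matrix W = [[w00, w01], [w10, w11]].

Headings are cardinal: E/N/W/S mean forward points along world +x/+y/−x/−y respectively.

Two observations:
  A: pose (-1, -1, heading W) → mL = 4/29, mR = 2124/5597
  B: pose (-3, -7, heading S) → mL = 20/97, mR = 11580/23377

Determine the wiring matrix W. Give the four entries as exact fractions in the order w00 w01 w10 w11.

1/2 0 1 1/2

obs A: pose=(-1,-1,W) → sL=8/29, sR=40/193, mL=4/29, mR=2124/5597
obs B: pose=(-3,-7,S) → sL=40/97, sR=40/241, mL=20/97, mR=11580/23377
sensor matrix S = [[8/29, 40/193], [40/97, 40/241]]; det S = -5191680/130841069
solve [mL_A; mL_B] = S·[w00; w01] and [mR_A; mR_B] = S·[w10; w11]:
  w00 = 1/2, w01 = 0, w10 = 1, w11 = 1/2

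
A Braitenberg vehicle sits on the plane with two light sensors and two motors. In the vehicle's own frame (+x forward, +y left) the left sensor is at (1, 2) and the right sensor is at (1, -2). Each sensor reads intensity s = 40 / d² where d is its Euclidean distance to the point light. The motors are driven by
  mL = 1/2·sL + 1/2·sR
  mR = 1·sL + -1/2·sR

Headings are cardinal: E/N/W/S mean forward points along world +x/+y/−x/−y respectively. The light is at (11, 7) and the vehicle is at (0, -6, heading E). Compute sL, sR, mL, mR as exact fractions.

40/221 8/65 168/1105 132/1105

left sensor world pos  = (1, -4); dL² = 221
right sensor world pos = (1, -8); dR² = 325
sL = 40/221 = 40/221
sR = 40/325 = 8/65
mL = 1/2·sL + 1/2·sR = 168/1105
mR = 1·sL + -1/2·sR = 132/1105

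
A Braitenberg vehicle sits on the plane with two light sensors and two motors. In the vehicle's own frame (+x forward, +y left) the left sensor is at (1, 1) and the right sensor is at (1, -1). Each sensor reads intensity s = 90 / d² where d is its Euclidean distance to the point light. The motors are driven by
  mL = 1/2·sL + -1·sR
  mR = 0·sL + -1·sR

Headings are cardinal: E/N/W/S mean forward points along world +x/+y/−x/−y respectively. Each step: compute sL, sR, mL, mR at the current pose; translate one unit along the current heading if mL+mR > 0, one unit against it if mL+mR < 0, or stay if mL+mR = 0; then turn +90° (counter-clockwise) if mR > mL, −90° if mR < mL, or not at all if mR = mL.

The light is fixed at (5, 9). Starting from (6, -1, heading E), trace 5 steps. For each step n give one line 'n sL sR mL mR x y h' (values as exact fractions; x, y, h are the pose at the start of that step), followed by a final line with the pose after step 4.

0 18/17 18/25 -81/425 -18/25 6 -1 E
1 45/61 45/61 -45/122 -45/61 5 -1 S
2 90/101 18/13 -1233/1313 -18/13 5 0 W
3 45/32 45/34 -675/1088 -45/34 6 0 N
4 18/17 18/25 -81/425 -18/25 6 -1 E
final 5 -1 S

n=0: pose=(6,-1,E); sL=18/17, sR=18/25; mL=-81/425, mR=-18/25; mL+mR=-387/425 → advance -1; mR−mL=-9/17 → turn -1·90°
n=1: pose=(5,-1,S); sL=45/61, sR=45/61; mL=-45/122, mR=-45/61; mL+mR=-135/122 → advance -1; mR−mL=-45/122 → turn -1·90°
n=2: pose=(5,0,W); sL=90/101, sR=18/13; mL=-1233/1313, mR=-18/13; mL+mR=-3051/1313 → advance -1; mR−mL=-45/101 → turn -1·90°
n=3: pose=(6,0,N); sL=45/32, sR=45/34; mL=-675/1088, mR=-45/34; mL+mR=-2115/1088 → advance -1; mR−mL=-45/64 → turn -1·90°
n=4: pose=(6,-1,E); sL=18/17, sR=18/25; mL=-81/425, mR=-18/25; mL+mR=-387/425 → advance -1; mR−mL=-9/17 → turn -1·90°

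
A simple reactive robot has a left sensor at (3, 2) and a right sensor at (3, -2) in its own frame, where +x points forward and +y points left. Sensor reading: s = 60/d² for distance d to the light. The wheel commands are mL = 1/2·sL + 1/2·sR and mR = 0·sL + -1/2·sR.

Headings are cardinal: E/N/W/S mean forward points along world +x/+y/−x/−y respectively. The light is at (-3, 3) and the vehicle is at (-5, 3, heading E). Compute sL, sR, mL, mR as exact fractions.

left sensor world pos  = (-2, 5); dL² = 5
right sensor world pos = (-2, 1); dR² = 5
sL = 60/5 = 12
sR = 60/5 = 12
mL = 1/2·sL + 1/2·sR = 12
mR = 0·sL + -1/2·sR = -6

12 12 12 -6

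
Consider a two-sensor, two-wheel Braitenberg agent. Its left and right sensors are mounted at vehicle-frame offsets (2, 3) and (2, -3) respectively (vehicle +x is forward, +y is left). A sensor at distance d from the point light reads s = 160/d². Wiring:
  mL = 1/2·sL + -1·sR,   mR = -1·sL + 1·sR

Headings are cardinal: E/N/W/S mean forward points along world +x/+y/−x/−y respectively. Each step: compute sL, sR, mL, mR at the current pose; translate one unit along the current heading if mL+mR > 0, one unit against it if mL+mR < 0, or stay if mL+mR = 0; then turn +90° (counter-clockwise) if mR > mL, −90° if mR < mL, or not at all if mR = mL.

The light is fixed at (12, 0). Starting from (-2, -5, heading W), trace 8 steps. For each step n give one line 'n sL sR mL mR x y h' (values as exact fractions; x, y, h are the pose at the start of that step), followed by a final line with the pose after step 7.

n=0: pose=(-2,-5,W); sL=1/2, sR=8/13; mL=-19/52, mR=3/26; mL+mR=-1/4 → advance -1; mR−mL=25/52 → turn +1·90°
n=1: pose=(-1,-5,S); sL=160/149, sR=32/61; mL=112/9089, mR=-4992/9089; mL+mR=-80/149 → advance -1; mR−mL=-5104/9089 → turn -1·90°
n=2: pose=(-1,-4,W); sL=80/137, sR=80/113; mL=-6440/15481, mR=1920/15481; mL+mR=-40/137 → advance -1; mR−mL=8360/15481 → turn +1·90°
n=3: pose=(0,-4,S); sL=160/117, sR=160/261; mL=80/1131, mR=-2560/3393; mL+mR=-80/117 → advance -1; mR−mL=-2800/3393 → turn -1·90°
n=4: pose=(0,-3,W); sL=20/29, sR=40/49; mL=-670/1421, mR=180/1421; mL+mR=-10/29 → advance -1; mR−mL=850/1421 → turn +1·90°
n=5: pose=(1,-3,S); sL=160/89, sR=160/221; mL=3440/19669, mR=-21120/19669; mL+mR=-80/89 → advance -1; mR−mL=-24560/19669 → turn -1·90°
n=6: pose=(1,-2,W); sL=80/97, sR=16/17; mL=-872/1649, mR=192/1649; mL+mR=-40/97 → advance -1; mR−mL=1064/1649 → turn +1·90°
n=7: pose=(2,-2,S); sL=32/13, sR=32/37; mL=176/481, mR=-768/481; mL+mR=-16/13 → advance -1; mR−mL=-944/481 → turn -1·90°

0 1/2 8/13 -19/52 3/26 -2 -5 W
1 160/149 32/61 112/9089 -4992/9089 -1 -5 S
2 80/137 80/113 -6440/15481 1920/15481 -1 -4 W
3 160/117 160/261 80/1131 -2560/3393 0 -4 S
4 20/29 40/49 -670/1421 180/1421 0 -3 W
5 160/89 160/221 3440/19669 -21120/19669 1 -3 S
6 80/97 16/17 -872/1649 192/1649 1 -2 W
7 32/13 32/37 176/481 -768/481 2 -2 S
final 2 -1 W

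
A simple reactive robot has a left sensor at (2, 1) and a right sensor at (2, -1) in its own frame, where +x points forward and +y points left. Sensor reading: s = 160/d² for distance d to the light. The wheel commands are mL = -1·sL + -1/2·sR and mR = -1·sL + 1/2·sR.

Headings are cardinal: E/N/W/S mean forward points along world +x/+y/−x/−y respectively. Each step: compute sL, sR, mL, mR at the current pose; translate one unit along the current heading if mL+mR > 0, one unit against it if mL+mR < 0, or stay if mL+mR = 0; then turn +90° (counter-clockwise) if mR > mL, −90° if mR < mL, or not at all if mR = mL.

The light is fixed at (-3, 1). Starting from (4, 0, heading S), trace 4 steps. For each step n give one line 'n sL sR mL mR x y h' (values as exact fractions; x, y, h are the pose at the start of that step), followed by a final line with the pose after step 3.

n=0: pose=(4,0,S); sL=160/73, sR=32/9; mL=-2608/657, mR=-272/657; mL+mR=-320/73 → advance -1; mR−mL=32/9 → turn +1·90°
n=1: pose=(4,1,E); sL=80/41, sR=80/41; mL=-120/41, mR=-40/41; mL+mR=-160/41 → advance -1; mR−mL=80/41 → turn +1·90°
n=2: pose=(3,1,N); sL=160/29, sR=160/53; mL=-10800/1537, mR=-6160/1537; mL+mR=-320/29 → advance -1; mR−mL=160/53 → turn +1·90°
n=3: pose=(3,0,W); sL=8, sR=10; mL=-13, mR=-3; mL+mR=-16 → advance -1; mR−mL=10 → turn +1·90°

0 160/73 32/9 -2608/657 -272/657 4 0 S
1 80/41 80/41 -120/41 -40/41 4 1 E
2 160/29 160/53 -10800/1537 -6160/1537 3 1 N
3 8 10 -13 -3 3 0 W
final 4 0 S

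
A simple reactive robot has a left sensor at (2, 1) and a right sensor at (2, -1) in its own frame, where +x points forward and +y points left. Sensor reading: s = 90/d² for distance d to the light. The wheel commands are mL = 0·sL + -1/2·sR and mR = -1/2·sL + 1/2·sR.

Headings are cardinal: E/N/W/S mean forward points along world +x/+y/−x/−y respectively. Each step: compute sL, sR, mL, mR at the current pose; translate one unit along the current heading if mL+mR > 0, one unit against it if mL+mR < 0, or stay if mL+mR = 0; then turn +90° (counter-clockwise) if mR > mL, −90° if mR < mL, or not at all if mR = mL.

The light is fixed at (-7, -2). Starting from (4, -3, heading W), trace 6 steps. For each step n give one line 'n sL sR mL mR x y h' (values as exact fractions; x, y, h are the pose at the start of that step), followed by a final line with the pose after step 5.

n=0: pose=(4,-3,W); sL=18/17, sR=10/9; mL=-5/9, mR=4/153; mL+mR=-9/17 → advance -1; mR−mL=89/153 → turn +1·90°
n=1: pose=(5,-3,S); sL=45/89, sR=9/13; mL=-9/26, mR=108/1157; mL+mR=-45/178 → advance -1; mR−mL=1017/2314 → turn +1·90°
n=2: pose=(5,-2,E); sL=90/197, sR=90/197; mL=-45/197, mR=0; mL+mR=-45/197 → advance -1; mR−mL=45/197 → turn +1·90°
n=3: pose=(4,-2,N); sL=45/52, sR=45/74; mL=-45/148, mR=-495/3848; mL+mR=-45/104 → advance -1; mR−mL=675/3848 → turn +1·90°
n=4: pose=(4,-3,W); sL=18/17, sR=10/9; mL=-5/9, mR=4/153; mL+mR=-9/17 → advance -1; mR−mL=89/153 → turn +1·90°
n=5: pose=(5,-3,S); sL=45/89, sR=9/13; mL=-9/26, mR=108/1157; mL+mR=-45/178 → advance -1; mR−mL=1017/2314 → turn +1·90°

0 18/17 10/9 -5/9 4/153 4 -3 W
1 45/89 9/13 -9/26 108/1157 5 -3 S
2 90/197 90/197 -45/197 0 5 -2 E
3 45/52 45/74 -45/148 -495/3848 4 -2 N
4 18/17 10/9 -5/9 4/153 4 -3 W
5 45/89 9/13 -9/26 108/1157 5 -3 S
final 5 -2 E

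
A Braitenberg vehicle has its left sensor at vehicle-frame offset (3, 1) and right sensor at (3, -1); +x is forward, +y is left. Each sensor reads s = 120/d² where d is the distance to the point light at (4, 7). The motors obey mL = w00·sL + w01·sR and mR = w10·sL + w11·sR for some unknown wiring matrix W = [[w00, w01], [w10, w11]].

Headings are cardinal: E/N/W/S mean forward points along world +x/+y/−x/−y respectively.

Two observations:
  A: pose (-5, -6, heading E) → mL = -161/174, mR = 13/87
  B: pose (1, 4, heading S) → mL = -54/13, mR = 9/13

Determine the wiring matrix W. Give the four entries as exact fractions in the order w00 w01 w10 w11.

obs A: pose=(-5,-6,E) → sL=2/3, sR=15/29, mL=-161/174, mR=13/87
obs B: pose=(1,4,S) → sL=3, sR=30/13, mL=-54/13, mR=9/13
sensor matrix S = [[2/3, 15/29], [3, 30/13]]; det S = -5/377
solve [mL_A; mL_B] = S·[w00; w01] and [mR_A; mR_B] = S·[w10; w11]:
  w00 = -1, w01 = -1/2, w10 = 1, w11 = -1

-1 -1/2 1 -1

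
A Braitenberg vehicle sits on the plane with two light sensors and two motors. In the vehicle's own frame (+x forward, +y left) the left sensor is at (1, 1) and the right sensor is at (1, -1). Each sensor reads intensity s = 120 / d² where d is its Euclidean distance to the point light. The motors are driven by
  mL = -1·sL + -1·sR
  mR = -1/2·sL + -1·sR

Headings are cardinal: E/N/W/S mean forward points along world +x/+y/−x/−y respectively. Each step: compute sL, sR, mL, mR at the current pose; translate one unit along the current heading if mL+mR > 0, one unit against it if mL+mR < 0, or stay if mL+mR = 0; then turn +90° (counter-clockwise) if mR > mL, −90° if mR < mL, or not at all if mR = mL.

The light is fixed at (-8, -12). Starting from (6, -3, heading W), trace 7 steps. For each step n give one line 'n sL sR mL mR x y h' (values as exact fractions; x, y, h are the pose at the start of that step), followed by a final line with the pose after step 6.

0 120/233 120/269 -60240/62677 -44100/62677 6 -3 W
1 3/8 6/13 -87/104 -135/208 7 -3 S
2 120/377 120/337 -85680/127049 -65460/127049 7 -2 E
3 12/29 60/173 -3816/5017 -2778/5017 6 -2 N
4 120/233 120/269 -60240/62677 -44100/62677 6 -3 W
5 3/8 6/13 -87/104 -135/208 7 -3 S
6 120/377 120/337 -85680/127049 -65460/127049 7 -2 E
final 6 -2 N

n=0: pose=(6,-3,W); sL=120/233, sR=120/269; mL=-60240/62677, mR=-44100/62677; mL+mR=-104340/62677 → advance -1; mR−mL=60/233 → turn +1·90°
n=1: pose=(7,-3,S); sL=3/8, sR=6/13; mL=-87/104, mR=-135/208; mL+mR=-309/208 → advance -1; mR−mL=3/16 → turn +1·90°
n=2: pose=(7,-2,E); sL=120/377, sR=120/337; mL=-85680/127049, mR=-65460/127049; mL+mR=-151140/127049 → advance -1; mR−mL=60/377 → turn +1·90°
n=3: pose=(6,-2,N); sL=12/29, sR=60/173; mL=-3816/5017, mR=-2778/5017; mL+mR=-6594/5017 → advance -1; mR−mL=6/29 → turn +1·90°
n=4: pose=(6,-3,W); sL=120/233, sR=120/269; mL=-60240/62677, mR=-44100/62677; mL+mR=-104340/62677 → advance -1; mR−mL=60/233 → turn +1·90°
n=5: pose=(7,-3,S); sL=3/8, sR=6/13; mL=-87/104, mR=-135/208; mL+mR=-309/208 → advance -1; mR−mL=3/16 → turn +1·90°
n=6: pose=(7,-2,E); sL=120/377, sR=120/337; mL=-85680/127049, mR=-65460/127049; mL+mR=-151140/127049 → advance -1; mR−mL=60/377 → turn +1·90°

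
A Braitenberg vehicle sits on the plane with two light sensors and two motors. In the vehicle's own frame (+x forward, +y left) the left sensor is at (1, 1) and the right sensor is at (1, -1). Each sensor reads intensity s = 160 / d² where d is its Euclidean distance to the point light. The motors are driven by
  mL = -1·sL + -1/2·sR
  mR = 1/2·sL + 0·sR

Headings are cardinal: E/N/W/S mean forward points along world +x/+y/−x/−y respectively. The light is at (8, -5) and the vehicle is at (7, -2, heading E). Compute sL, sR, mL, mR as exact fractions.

left sensor world pos  = (8, -1); dL² = 16
right sensor world pos = (8, -3); dR² = 4
sL = 160/16 = 10
sR = 160/4 = 40
mL = -1·sL + -1/2·sR = -30
mR = 1/2·sL + 0·sR = 5

10 40 -30 5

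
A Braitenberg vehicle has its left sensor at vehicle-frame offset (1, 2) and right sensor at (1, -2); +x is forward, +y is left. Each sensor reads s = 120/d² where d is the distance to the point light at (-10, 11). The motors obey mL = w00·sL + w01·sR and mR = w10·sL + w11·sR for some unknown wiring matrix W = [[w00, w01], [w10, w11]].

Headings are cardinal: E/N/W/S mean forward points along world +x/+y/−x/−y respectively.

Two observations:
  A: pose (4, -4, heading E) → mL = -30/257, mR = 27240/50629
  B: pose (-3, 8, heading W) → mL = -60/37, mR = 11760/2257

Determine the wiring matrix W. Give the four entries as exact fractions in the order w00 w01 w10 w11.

0 -1/2 1 1

obs A: pose=(4,-4,E) → sL=60/197, sR=60/257, mL=-30/257, mR=27240/50629
obs B: pose=(-3,8,W) → sL=120/61, sR=120/37, mL=-60/37, mR=11760/2257
sensor matrix S = [[60/197, 60/257], [120/61, 120/37]]; det S = 60393600/114269653
solve [mL_A; mL_B] = S·[w00; w01] and [mR_A; mR_B] = S·[w10; w11]:
  w00 = 0, w01 = -1/2, w10 = 1, w11 = 1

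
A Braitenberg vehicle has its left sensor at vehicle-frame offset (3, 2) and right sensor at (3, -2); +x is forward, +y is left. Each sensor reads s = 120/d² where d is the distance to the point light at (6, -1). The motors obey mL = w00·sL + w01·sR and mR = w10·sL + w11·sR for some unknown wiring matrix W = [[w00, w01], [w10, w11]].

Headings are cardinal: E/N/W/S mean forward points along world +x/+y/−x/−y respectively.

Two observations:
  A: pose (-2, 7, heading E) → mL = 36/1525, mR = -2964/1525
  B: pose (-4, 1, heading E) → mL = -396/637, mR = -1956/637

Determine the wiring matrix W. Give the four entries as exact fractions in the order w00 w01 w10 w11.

-1 1/2 -1 -1/2

obs A: pose=(-2,7,E) → sL=24/25, sR=120/61, mL=36/1525, mR=-2964/1525
obs B: pose=(-4,1,E) → sL=24/13, sR=120/49, mL=-396/637, mR=-1956/637
sensor matrix S = [[24/25, 120/61], [24/13, 120/49]]; det S = -248832/194285
solve [mL_A; mL_B] = S·[w00; w01] and [mR_A; mR_B] = S·[w10; w11]:
  w00 = -1, w01 = 1/2, w10 = -1, w11 = -1/2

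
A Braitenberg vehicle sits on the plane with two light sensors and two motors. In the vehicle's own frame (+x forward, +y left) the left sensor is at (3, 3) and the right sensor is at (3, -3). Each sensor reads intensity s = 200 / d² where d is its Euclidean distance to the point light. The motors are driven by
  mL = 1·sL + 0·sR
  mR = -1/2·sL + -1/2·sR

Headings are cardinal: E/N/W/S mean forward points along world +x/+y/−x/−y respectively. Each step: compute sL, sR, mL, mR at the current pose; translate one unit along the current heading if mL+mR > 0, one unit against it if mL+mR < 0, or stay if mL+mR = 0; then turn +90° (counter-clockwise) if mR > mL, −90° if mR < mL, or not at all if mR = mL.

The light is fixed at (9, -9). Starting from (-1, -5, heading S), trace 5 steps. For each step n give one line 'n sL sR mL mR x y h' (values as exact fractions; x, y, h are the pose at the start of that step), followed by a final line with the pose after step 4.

n=0: pose=(-1,-5,S); sL=4, sR=20/17; mL=4, mR=-44/17; mL+mR=24/17 → advance +1; mR−mL=-112/17 → turn -1·90°
n=1: pose=(-1,-6,W); sL=200/169, sR=40/41; mL=200/169, mR=-7480/6929; mL+mR=720/6929 → advance +1; mR−mL=-15680/6929 → turn -1·90°
n=2: pose=(-2,-6,N); sL=25/29, sR=2; mL=25/29, mR=-83/58; mL+mR=-33/58 → advance -1; mR−mL=-133/58 → turn -1·90°
n=3: pose=(-2,-7,E); sL=200/89, sR=40/13; mL=200/89, mR=-3080/1157; mL+mR=-480/1157 → advance -1; mR−mL=-5680/1157 → turn -1·90°
n=4: pose=(-3,-7,S); sL=100/41, sR=100/113; mL=100/41, mR=-7700/4633; mL+mR=3600/4633 → advance +1; mR−mL=-19000/4633 → turn -1·90°

0 4 20/17 4 -44/17 -1 -5 S
1 200/169 40/41 200/169 -7480/6929 -1 -6 W
2 25/29 2 25/29 -83/58 -2 -6 N
3 200/89 40/13 200/89 -3080/1157 -2 -7 E
4 100/41 100/113 100/41 -7700/4633 -3 -7 S
final -3 -8 W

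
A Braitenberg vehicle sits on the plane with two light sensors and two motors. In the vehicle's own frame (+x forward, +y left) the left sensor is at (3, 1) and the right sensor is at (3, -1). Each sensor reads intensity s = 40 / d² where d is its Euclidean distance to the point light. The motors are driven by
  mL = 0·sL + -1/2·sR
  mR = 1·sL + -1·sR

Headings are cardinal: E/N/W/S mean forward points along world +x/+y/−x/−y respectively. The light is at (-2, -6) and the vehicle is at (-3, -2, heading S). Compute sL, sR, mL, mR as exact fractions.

left sensor world pos  = (-2, -5); dL² = 1
right sensor world pos = (-4, -5); dR² = 5
sL = 40/1 = 40
sR = 40/5 = 8
mL = 0·sL + -1/2·sR = -4
mR = 1·sL + -1·sR = 32

40 8 -4 32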